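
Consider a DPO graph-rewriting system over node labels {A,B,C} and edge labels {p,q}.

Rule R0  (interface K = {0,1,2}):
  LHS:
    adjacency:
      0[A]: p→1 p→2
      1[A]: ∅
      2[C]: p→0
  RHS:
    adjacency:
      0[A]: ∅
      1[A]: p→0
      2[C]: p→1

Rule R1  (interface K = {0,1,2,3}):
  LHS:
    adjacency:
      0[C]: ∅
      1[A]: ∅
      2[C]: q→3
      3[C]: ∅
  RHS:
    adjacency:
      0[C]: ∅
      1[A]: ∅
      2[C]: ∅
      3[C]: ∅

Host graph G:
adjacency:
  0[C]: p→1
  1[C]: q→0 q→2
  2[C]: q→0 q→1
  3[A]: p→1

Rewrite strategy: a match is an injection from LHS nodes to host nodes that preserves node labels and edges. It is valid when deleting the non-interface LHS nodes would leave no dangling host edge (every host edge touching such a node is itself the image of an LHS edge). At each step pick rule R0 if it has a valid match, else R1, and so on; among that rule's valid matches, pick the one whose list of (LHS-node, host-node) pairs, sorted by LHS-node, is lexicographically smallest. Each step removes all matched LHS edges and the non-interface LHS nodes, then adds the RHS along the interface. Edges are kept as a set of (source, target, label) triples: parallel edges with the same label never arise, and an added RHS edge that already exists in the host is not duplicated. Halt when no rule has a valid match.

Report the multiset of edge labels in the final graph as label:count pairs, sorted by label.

[0] host  ⇒  4 nodes, 6 edges  {0-p->1 1-q->0 1-q->2 2-q->0 2-q->1 3-p->1}
[1] R1 @ {0↦0, 1↦3, 2↦1, 3↦2}  ⇒  4 nodes, 5 edges  {0-p->1 1-q->0 2-q->0 2-q->1 3-p->1}
[2] R1 @ {0↦0, 1↦3, 2↦2, 3↦1}  ⇒  4 nodes, 4 edges  {0-p->1 1-q->0 2-q->0 3-p->1}
[3] R1 @ {0↦1, 1↦3, 2↦2, 3↦0}  ⇒  4 nodes, 3 edges  {0-p->1 1-q->0 3-p->1}
[4] R1 @ {0↦2, 1↦3, 2↦1, 3↦0}  ⇒  4 nodes, 2 edges  {0-p->1 3-p->1}
final graph: no rule applies after step 4
NF edges: [(0, 1, 'p'), (3, 1, 'p')]

Answer: p:2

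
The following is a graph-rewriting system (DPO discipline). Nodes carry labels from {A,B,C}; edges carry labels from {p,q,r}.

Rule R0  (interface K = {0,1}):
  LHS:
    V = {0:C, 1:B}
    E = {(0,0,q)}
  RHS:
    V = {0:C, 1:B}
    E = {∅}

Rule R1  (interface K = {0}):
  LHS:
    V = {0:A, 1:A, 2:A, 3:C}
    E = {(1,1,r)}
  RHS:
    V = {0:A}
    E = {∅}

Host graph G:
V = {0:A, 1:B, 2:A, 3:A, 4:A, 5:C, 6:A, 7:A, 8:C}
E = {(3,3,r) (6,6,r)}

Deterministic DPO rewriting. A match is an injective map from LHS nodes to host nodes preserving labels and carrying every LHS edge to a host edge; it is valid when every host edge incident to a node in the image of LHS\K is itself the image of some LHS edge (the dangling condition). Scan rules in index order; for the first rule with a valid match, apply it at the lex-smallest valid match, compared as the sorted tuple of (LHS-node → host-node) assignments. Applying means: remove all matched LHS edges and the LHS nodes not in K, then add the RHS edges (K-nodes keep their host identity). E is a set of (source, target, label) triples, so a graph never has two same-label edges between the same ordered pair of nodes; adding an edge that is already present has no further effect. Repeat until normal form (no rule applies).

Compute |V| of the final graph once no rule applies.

Answer: 3

Steps:
initial: |V|=9 |E|=2  E = 3-r->3 6-r->6
step 1: apply R1 at {0↦0, 1↦3, 2↦2, 3↦5}  → |V|=6 |E|=1  E = 6-r->6
step 2: apply R1 at {0↦0, 1↦6, 2↦4, 3↦8}  → |V|=3 |E|=0  E = ∅
normal form: no rule applies after step 2
NF nodes: {0:A, 1:B, 7:A}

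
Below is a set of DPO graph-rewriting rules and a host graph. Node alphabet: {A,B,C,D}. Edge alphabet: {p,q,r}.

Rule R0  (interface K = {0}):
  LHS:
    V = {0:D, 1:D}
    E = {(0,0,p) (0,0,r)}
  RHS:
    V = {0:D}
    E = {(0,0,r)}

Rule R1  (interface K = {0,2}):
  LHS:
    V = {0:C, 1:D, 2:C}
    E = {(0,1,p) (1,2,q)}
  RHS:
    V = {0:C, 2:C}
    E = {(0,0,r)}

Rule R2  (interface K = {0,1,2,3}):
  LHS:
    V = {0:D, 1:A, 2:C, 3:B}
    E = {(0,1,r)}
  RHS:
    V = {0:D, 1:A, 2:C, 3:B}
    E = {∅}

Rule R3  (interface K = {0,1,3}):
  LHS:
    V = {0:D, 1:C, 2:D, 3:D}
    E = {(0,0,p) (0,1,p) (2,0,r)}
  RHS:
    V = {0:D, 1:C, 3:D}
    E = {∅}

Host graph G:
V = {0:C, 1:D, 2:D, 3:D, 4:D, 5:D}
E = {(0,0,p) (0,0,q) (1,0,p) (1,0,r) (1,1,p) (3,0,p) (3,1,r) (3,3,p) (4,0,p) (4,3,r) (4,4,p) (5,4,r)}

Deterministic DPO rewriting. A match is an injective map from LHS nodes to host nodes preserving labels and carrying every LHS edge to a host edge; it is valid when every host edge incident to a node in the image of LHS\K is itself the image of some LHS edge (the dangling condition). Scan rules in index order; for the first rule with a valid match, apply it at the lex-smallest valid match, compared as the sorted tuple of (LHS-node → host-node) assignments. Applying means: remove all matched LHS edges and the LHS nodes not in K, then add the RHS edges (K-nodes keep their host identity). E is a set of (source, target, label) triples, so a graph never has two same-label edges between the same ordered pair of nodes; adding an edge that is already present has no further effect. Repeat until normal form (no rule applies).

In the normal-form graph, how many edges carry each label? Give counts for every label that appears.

initial: |V|=6 |E|=12  E = 0-p->0 0-q->0 1-p->0 1-r->0 1-p->1 3-p->0 3-r->1 3-p->3 4-p->0 4-r->3 4-p->4 5-r->4
step 1: apply R3 at {0↦4, 1↦0, 2↦5, 3↦1}  → |V|=5 |E|=9  E = 0-p->0 0-q->0 1-p->0 1-r->0 1-p->1 3-p->0 3-r->1 3-p->3 4-r->3
step 2: apply R3 at {0↦3, 1↦0, 2↦4, 3↦1}  → |V|=4 |E|=6  E = 0-p->0 0-q->0 1-p->0 1-r->0 1-p->1 3-r->1
step 3: apply R3 at {0↦1, 1↦0, 2↦3, 3↦2}  → |V|=3 |E|=3  E = 0-p->0 0-q->0 1-r->0
normal form: no rule applies after step 3
NF edges: [(0, 0, 'p'), (0, 0, 'q'), (1, 0, 'r')]

Answer: p:1 q:1 r:1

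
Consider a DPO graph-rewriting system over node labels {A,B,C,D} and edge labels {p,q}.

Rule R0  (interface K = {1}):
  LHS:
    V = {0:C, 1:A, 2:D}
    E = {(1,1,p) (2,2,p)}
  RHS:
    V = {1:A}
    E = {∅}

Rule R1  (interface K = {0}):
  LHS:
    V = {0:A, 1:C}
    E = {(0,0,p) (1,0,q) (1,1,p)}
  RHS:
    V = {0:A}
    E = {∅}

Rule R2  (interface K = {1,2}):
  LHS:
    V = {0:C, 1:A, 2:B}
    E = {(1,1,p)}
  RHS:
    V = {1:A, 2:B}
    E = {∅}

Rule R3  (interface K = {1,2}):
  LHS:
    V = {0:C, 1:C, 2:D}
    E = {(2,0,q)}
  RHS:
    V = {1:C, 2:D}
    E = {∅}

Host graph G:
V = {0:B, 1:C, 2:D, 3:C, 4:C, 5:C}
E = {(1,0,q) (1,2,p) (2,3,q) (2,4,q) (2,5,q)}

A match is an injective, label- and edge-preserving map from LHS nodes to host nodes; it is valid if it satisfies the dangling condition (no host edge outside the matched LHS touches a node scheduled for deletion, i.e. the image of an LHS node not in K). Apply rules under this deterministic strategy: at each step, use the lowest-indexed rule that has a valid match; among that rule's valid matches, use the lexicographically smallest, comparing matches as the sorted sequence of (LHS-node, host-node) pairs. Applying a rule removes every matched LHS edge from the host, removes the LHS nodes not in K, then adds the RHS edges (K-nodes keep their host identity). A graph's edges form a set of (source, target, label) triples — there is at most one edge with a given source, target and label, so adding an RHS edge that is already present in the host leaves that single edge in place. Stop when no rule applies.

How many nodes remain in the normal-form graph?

Answer: 3

Steps:
initial: |V|=6 |E|=5  E = 1-q->0 1-p->2 2-q->3 2-q->4 2-q->5
step 1: apply R3 at {0↦3, 1↦1, 2↦2}  → |V|=5 |E|=4  E = 1-q->0 1-p->2 2-q->4 2-q->5
step 2: apply R3 at {0↦4, 1↦1, 2↦2}  → |V|=4 |E|=3  E = 1-q->0 1-p->2 2-q->5
step 3: apply R3 at {0↦5, 1↦1, 2↦2}  → |V|=3 |E|=2  E = 1-q->0 1-p->2
halt: no rule applies after step 3
NF nodes: {0:B, 1:C, 2:D}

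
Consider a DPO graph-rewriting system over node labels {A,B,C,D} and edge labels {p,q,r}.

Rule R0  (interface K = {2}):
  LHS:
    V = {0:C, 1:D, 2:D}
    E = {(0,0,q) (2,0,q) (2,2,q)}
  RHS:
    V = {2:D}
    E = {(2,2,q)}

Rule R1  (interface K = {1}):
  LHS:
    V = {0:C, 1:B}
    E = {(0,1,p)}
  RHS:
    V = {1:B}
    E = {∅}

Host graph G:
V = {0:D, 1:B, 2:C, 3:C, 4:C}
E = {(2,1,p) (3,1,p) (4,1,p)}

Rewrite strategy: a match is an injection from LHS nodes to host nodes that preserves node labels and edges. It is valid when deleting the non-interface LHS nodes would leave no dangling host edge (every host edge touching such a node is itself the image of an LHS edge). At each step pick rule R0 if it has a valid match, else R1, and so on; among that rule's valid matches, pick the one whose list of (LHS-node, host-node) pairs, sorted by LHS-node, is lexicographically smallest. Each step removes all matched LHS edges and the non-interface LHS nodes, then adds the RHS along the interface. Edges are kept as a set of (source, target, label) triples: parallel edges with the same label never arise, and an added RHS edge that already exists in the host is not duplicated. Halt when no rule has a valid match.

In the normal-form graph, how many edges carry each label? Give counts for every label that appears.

initial: |V|=5 |E|=3  E = 2-p->1 3-p->1 4-p->1
step 1: apply R1 at {0↦2, 1↦1}  → |V|=4 |E|=2  E = 3-p->1 4-p->1
step 2: apply R1 at {0↦3, 1↦1}  → |V|=3 |E|=1  E = 4-p->1
step 3: apply R1 at {0↦4, 1↦1}  → |V|=2 |E|=0  E = ∅
normal form: no rule applies after step 3
NF edges: []

Answer: (no edges)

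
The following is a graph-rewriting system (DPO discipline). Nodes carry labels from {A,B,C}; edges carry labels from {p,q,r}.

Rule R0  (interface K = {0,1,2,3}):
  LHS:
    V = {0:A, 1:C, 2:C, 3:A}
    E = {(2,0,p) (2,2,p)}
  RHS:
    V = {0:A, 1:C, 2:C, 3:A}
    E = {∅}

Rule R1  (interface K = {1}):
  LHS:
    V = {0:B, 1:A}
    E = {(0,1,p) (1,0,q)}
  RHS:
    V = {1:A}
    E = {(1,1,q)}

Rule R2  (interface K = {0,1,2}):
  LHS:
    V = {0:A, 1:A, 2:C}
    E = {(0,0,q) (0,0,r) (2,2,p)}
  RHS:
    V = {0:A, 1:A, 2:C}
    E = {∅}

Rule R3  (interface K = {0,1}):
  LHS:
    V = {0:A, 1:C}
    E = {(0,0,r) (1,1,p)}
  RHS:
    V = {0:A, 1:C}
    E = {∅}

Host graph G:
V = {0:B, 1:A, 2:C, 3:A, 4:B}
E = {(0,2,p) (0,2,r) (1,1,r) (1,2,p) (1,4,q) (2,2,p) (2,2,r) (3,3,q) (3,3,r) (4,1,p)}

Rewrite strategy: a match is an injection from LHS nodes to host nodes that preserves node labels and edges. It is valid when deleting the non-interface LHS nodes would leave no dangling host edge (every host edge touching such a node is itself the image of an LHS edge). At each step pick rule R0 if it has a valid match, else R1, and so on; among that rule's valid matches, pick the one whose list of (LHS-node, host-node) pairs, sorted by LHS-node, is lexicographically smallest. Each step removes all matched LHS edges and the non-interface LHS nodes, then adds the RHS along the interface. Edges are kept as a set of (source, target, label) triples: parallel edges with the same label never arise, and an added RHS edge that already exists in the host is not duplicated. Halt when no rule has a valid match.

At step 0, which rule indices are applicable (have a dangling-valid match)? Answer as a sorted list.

Answer: [R1,R2,R3]

Rewrite trace:
R0: no valid match — LHS pattern not found
R1: 1 valid match — {0↦4, 1↦1}
R2: 1 valid match — {0↦3, 1↦1, 2↦2}
R3: 2 valid matches — {0↦1, 1↦2}, {0↦3, 1↦2}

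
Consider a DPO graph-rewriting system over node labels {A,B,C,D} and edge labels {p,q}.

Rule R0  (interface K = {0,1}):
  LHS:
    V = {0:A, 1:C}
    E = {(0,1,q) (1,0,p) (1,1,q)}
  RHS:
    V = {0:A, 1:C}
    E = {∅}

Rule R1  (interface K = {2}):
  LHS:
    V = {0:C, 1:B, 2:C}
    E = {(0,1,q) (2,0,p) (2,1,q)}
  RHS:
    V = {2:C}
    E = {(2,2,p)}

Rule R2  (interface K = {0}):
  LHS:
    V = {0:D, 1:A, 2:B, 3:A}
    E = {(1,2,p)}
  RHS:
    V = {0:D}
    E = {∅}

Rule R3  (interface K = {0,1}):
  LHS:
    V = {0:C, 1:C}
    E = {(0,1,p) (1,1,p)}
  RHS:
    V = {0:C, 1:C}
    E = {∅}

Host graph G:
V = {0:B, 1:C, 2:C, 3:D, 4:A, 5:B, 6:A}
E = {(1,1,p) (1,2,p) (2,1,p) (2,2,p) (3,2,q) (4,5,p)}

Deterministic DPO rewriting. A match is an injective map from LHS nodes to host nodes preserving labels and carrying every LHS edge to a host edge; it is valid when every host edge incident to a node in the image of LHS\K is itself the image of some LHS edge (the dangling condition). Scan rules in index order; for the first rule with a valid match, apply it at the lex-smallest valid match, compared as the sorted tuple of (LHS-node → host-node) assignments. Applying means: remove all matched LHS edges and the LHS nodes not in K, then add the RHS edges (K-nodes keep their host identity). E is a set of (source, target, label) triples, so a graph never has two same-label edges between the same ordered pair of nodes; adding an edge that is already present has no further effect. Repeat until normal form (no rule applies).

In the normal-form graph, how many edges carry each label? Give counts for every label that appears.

[0] host  ⇒  7 nodes, 6 edges  {1-p->1 1-p->2 2-p->1 2-p->2 3-q->2 4-p->5}
[1] R2 @ {0↦3, 1↦4, 2↦5, 3↦6}  ⇒  4 nodes, 5 edges  {1-p->1 1-p->2 2-p->1 2-p->2 3-q->2}
[2] R3 @ {0↦1, 1↦2}  ⇒  4 nodes, 3 edges  {1-p->1 2-p->1 3-q->2}
[3] R3 @ {0↦2, 1↦1}  ⇒  4 nodes, 1 edges  {3-q->2}
final graph: no rule applies after step 3
NF edges: [(3, 2, 'q')]

Answer: q:1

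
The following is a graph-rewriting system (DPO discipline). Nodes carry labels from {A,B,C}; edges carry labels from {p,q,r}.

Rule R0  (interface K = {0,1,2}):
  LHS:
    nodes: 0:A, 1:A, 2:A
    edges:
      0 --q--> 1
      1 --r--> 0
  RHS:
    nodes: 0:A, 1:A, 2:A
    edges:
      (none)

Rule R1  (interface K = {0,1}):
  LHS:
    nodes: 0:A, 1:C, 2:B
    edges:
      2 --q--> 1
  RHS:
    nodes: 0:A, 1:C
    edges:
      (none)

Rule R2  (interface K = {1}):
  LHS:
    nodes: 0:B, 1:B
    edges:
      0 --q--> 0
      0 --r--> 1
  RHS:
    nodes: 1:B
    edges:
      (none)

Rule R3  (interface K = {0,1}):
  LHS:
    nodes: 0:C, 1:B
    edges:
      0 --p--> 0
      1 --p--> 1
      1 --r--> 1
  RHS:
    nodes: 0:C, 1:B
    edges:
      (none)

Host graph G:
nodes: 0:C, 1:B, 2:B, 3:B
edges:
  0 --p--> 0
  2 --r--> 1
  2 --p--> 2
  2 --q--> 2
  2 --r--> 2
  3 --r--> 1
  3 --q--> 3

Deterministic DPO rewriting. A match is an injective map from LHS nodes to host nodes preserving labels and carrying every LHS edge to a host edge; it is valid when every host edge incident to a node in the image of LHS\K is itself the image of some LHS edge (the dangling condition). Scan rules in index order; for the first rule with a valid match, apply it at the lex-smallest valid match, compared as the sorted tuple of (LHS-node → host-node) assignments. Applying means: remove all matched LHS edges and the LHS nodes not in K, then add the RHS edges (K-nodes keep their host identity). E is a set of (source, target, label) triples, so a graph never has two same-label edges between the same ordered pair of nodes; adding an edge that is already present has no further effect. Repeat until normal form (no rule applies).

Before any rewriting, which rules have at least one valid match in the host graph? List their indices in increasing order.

Answer: [R2,R3]

Rewrite trace:
R0: no valid match — LHS pattern not found
R1: no valid match — LHS pattern not found
R2: 1 valid match — {0↦3, 1↦1}
R3: 1 valid match — {0↦0, 1↦2}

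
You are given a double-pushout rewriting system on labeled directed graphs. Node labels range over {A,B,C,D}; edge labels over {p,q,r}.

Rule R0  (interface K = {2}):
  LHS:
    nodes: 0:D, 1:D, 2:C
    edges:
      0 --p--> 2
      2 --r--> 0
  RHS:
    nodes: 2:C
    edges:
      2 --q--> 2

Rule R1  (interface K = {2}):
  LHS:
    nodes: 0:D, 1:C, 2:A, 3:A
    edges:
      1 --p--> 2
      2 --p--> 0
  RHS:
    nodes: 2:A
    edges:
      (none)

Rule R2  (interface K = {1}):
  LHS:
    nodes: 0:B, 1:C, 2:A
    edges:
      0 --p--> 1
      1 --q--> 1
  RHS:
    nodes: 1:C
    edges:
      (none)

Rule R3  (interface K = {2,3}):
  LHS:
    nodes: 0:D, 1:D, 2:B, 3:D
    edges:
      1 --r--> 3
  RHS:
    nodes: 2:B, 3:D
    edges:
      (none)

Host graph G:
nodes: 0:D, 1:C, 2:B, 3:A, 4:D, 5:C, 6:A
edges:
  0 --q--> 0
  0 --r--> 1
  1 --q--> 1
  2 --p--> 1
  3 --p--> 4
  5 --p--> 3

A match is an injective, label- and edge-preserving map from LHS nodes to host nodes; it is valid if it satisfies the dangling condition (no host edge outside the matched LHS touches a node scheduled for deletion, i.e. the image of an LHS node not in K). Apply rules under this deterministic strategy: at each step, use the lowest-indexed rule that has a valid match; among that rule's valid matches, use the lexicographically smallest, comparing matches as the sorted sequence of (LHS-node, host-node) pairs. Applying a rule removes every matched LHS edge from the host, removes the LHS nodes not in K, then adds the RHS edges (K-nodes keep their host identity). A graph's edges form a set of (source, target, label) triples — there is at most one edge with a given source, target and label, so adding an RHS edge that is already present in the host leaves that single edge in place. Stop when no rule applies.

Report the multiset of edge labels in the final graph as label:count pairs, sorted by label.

initial: |V|=7 |E|=6  E = 0-q->0 0-r->1 1-q->1 2-p->1 3-p->4 5-p->3
step 1: apply R1 at {0↦4, 1↦5, 2↦3, 3↦6}  → |V|=4 |E|=4  E = 0-q->0 0-r->1 1-q->1 2-p->1
step 2: apply R2 at {0↦2, 1↦1, 2↦3}  → |V|=2 |E|=2  E = 0-q->0 0-r->1
normal form: no rule applies after step 2
NF edges: [(0, 0, 'q'), (0, 1, 'r')]

Answer: q:1 r:1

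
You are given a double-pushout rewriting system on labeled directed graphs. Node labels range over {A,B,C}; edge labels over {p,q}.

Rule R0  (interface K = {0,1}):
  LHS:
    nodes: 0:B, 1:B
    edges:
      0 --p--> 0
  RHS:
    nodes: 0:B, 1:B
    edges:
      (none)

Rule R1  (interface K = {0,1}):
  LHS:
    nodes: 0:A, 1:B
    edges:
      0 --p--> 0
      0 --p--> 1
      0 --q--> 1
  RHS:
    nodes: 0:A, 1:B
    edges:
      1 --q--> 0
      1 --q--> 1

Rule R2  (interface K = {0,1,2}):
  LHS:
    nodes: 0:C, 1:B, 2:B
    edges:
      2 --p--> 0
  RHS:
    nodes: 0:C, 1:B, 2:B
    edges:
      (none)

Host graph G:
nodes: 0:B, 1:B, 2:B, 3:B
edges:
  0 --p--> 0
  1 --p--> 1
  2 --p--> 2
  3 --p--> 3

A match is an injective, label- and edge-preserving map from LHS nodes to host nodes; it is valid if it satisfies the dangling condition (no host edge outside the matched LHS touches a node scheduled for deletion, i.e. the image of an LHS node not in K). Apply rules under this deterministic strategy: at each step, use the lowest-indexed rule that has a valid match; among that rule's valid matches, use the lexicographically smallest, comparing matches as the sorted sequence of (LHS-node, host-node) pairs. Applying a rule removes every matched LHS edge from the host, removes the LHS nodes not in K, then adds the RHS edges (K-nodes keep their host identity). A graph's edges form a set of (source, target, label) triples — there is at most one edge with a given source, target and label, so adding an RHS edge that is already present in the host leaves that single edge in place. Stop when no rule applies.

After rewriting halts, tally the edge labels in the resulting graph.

start.  V:4 E:4  edges: 0-p->0 1-p->1 2-p->2 3-p->3
1. fire R0 via {0↦0, 1↦1}  →  V:4 E:3  edges: 1-p->1 2-p->2 3-p->3
2. fire R0 via {0↦1, 1↦0}  →  V:4 E:2  edges: 2-p->2 3-p->3
3. fire R0 via {0↦2, 1↦0}  →  V:4 E:1  edges: 3-p->3
4. fire R0 via {0↦3, 1↦0}  →  V:4 E:0  edges: ∅
halt: no rule applies after step 4
NF edges: []

Answer: (no edges)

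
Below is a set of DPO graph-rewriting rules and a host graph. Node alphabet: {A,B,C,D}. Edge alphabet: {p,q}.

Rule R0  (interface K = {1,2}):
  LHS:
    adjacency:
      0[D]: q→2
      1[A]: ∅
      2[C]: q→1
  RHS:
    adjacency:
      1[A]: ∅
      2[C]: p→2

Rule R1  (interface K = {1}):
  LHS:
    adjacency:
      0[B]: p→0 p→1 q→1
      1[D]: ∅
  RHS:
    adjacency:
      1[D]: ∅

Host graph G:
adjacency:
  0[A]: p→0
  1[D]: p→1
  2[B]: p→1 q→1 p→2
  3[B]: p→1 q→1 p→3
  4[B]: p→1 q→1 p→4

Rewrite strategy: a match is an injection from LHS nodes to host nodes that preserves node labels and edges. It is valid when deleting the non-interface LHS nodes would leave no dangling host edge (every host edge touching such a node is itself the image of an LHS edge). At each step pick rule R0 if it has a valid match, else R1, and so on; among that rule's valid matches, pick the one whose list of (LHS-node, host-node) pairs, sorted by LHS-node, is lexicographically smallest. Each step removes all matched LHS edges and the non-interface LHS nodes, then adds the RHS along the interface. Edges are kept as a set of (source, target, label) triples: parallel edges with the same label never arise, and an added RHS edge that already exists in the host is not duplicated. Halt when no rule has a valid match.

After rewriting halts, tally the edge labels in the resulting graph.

Answer: p:2

Steps:
[0] host  ⇒  5 nodes, 11 edges  {0-p->0 1-p->1 2-p->1 2-q->1 2-p->2 3-p->1 3-q->1 3-p->3 4-p->1 4-q->1 4-p->4}
[1] R1 @ {0↦2, 1↦1}  ⇒  4 nodes, 8 edges  {0-p->0 1-p->1 3-p->1 3-q->1 3-p->3 4-p->1 4-q->1 4-p->4}
[2] R1 @ {0↦3, 1↦1}  ⇒  3 nodes, 5 edges  {0-p->0 1-p->1 4-p->1 4-q->1 4-p->4}
[3] R1 @ {0↦4, 1↦1}  ⇒  2 nodes, 2 edges  {0-p->0 1-p->1}
halt: no rule applies after step 3
NF edges: [(0, 0, 'p'), (1, 1, 'p')]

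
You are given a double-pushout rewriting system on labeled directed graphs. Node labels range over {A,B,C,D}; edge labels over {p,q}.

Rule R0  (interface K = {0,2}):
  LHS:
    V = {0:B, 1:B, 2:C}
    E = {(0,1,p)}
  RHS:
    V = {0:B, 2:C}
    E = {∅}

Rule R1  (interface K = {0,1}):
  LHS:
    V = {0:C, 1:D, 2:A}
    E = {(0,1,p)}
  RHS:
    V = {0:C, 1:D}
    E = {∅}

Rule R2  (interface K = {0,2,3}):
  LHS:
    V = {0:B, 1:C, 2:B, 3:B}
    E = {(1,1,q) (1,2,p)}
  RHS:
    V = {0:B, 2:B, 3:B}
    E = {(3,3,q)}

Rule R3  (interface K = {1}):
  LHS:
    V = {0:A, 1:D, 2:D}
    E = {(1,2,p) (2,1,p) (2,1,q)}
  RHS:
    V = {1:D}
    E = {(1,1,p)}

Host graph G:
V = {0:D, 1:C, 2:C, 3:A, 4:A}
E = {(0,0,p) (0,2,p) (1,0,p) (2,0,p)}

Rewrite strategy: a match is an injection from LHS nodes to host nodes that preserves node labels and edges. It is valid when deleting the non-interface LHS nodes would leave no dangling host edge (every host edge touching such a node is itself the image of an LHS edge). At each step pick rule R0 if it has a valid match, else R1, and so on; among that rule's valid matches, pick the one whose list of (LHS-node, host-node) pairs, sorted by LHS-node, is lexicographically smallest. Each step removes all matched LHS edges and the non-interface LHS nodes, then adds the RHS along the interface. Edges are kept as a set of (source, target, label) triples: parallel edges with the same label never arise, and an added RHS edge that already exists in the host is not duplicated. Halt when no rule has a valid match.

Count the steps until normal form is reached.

initial: |V|=5 |E|=4  E = 0-p->0 0-p->2 1-p->0 2-p->0
step 1: apply R1 at {0↦1, 1↦0, 2↦3}  → |V|=4 |E|=3  E = 0-p->0 0-p->2 2-p->0
step 2: apply R1 at {0↦2, 1↦0, 2↦4}  → |V|=3 |E|=2  E = 0-p->0 0-p->2
normal form: no rule applies after step 2

Answer: 2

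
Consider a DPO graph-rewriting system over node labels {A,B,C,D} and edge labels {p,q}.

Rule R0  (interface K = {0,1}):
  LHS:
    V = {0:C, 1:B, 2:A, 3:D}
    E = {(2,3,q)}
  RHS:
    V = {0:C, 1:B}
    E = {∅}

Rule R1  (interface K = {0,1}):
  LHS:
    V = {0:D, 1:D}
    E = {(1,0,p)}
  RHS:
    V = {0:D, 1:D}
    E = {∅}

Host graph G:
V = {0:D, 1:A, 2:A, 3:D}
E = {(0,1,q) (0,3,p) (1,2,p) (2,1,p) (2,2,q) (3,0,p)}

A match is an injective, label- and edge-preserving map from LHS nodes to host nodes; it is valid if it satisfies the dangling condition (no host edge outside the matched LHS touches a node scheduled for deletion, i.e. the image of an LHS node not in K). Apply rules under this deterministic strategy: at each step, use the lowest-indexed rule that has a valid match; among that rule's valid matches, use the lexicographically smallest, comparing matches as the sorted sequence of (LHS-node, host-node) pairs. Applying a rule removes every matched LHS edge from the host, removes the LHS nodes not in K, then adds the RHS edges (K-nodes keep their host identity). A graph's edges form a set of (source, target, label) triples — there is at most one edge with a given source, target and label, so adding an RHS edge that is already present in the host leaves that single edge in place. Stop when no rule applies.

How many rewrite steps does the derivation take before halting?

[0] host  ⇒  4 nodes, 6 edges  {0-q->1 0-p->3 1-p->2 2-p->1 2-q->2 3-p->0}
[1] R1 @ {0↦0, 1↦3}  ⇒  4 nodes, 5 edges  {0-q->1 0-p->3 1-p->2 2-p->1 2-q->2}
[2] R1 @ {0↦3, 1↦0}  ⇒  4 nodes, 4 edges  {0-q->1 1-p->2 2-p->1 2-q->2}
halt: no rule applies after step 2

Answer: 2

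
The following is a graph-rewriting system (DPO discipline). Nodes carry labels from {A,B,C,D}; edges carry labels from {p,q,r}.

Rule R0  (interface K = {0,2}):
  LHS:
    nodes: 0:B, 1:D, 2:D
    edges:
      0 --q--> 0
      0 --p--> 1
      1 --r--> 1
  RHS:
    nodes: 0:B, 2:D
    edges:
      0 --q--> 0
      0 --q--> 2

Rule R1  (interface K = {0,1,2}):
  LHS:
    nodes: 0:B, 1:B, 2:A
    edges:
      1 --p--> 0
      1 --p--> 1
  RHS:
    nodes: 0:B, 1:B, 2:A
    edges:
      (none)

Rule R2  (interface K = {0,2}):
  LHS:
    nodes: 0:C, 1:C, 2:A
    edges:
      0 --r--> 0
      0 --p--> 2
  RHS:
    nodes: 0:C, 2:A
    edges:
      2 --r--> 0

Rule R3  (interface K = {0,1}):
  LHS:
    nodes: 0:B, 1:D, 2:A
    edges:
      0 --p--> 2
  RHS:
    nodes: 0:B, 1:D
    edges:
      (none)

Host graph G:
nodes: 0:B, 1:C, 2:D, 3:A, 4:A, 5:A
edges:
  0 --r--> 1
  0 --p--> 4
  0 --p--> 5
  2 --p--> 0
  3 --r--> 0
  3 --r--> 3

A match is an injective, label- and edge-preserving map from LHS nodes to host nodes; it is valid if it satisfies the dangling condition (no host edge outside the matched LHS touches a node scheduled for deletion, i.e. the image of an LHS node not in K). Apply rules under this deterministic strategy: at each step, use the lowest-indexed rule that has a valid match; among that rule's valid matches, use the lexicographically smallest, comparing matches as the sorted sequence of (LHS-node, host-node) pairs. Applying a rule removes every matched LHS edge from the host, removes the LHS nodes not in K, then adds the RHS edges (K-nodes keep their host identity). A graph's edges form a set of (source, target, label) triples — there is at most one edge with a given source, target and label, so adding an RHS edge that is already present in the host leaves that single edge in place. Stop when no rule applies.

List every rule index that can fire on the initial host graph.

R0: no valid match — LHS pattern not found
R1: no valid match — LHS pattern not found
R2: no valid match — LHS pattern not found
R3: 2 valid matches — {0↦0, 1↦2, 2↦4}, {0↦0, 1↦2, 2↦5}

Answer: [R3]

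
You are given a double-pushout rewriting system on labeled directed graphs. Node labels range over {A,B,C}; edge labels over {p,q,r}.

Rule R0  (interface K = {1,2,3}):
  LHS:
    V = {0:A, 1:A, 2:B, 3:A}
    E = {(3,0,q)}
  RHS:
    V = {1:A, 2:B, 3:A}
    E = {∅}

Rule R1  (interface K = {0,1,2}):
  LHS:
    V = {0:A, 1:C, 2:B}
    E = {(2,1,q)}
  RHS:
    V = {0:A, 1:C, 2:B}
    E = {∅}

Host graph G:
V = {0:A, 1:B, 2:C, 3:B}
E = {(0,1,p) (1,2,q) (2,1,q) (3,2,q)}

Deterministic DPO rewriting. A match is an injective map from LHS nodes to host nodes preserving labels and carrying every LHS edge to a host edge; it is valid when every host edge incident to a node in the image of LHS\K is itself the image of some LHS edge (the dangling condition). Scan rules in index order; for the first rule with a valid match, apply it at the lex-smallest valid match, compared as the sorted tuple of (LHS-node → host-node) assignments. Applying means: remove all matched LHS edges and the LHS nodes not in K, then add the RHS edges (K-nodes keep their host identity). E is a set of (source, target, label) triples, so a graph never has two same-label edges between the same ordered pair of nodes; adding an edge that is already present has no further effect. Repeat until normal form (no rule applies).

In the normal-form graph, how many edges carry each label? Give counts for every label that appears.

start.  V:4 E:4  edges: 0-p->1 1-q->2 2-q->1 3-q->2
1. fire R1 via {0↦0, 1↦2, 2↦1}  →  V:4 E:3  edges: 0-p->1 2-q->1 3-q->2
2. fire R1 via {0↦0, 1↦2, 2↦3}  →  V:4 E:2  edges: 0-p->1 2-q->1
final graph: no rule applies after step 2
NF edges: [(0, 1, 'p'), (2, 1, 'q')]

Answer: p:1 q:1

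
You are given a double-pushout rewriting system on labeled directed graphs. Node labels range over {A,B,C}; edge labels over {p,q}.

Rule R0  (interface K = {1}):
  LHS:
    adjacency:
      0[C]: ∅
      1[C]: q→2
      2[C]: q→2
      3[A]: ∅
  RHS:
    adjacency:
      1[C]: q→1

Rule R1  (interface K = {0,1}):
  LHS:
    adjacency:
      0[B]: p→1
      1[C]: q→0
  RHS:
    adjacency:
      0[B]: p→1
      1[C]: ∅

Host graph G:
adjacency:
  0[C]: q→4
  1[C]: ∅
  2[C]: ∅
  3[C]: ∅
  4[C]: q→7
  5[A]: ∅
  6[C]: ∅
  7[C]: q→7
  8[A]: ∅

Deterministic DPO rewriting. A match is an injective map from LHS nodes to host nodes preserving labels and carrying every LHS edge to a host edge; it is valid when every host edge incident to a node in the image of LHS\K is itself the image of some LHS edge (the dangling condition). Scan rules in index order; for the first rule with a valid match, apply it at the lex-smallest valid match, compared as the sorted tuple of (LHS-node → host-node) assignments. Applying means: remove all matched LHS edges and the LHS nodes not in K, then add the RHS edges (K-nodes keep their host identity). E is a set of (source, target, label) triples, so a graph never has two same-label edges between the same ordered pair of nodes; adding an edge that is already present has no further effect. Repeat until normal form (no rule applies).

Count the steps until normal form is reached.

initial: |V|=9 |E|=3  E = 0-q->4 4-q->7 7-q->7
step 1: apply R0 at {0↦1, 1↦4, 2↦7, 3↦5}  → |V|=6 |E|=2  E = 0-q->4 4-q->4
step 2: apply R0 at {0↦2, 1↦0, 2↦4, 3↦8}  → |V|=3 |E|=1  E = 0-q->0
final graph: no rule applies after step 2

Answer: 2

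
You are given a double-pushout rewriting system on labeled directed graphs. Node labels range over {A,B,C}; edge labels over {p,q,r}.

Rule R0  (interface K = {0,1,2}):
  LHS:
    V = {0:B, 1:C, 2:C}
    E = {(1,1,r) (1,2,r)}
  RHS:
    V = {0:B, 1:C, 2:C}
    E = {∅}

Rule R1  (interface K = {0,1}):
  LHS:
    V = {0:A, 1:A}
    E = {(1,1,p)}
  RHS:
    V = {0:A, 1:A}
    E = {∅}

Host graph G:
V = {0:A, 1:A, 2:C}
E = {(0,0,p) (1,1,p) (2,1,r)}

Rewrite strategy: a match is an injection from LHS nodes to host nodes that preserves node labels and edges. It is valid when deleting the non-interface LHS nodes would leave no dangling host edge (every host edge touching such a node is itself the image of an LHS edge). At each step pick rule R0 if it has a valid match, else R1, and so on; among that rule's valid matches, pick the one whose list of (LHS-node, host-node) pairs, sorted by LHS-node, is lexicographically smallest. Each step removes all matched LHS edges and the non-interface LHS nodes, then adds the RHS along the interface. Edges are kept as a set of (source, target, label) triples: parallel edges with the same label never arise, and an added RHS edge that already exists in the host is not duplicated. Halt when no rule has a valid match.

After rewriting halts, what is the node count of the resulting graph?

Answer: 3

Derivation:
start.  V:3 E:3  edges: 0-p->0 1-p->1 2-r->1
1. fire R1 via {0↦0, 1↦1}  →  V:3 E:2  edges: 0-p->0 2-r->1
2. fire R1 via {0↦1, 1↦0}  →  V:3 E:1  edges: 2-r->1
normal form: no rule applies after step 2
NF nodes: {0:A, 1:A, 2:C}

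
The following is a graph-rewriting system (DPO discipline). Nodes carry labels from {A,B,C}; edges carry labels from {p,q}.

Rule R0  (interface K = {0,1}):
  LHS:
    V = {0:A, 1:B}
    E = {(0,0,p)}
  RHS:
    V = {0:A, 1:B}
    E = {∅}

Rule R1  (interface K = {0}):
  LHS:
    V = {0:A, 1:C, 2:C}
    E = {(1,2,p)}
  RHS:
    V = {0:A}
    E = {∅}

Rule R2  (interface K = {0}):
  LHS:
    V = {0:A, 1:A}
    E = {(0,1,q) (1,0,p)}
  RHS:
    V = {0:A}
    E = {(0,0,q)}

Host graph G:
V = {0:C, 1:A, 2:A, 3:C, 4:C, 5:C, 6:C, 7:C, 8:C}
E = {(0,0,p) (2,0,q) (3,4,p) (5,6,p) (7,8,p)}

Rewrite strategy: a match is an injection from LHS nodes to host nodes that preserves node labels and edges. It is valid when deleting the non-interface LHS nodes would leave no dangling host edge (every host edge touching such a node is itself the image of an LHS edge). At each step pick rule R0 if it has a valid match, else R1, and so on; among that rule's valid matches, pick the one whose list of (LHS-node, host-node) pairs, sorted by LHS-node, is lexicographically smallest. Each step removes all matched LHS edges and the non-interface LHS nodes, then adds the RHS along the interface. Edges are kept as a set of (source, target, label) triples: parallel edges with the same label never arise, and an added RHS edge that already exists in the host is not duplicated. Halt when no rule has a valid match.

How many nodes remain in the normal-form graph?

Answer: 3

Steps:
initial: |V|=9 |E|=5  E = 0-p->0 2-q->0 3-p->4 5-p->6 7-p->8
step 1: apply R1 at {0↦1, 1↦3, 2↦4}  → |V|=7 |E|=4  E = 0-p->0 2-q->0 5-p->6 7-p->8
step 2: apply R1 at {0↦1, 1↦5, 2↦6}  → |V|=5 |E|=3  E = 0-p->0 2-q->0 7-p->8
step 3: apply R1 at {0↦1, 1↦7, 2↦8}  → |V|=3 |E|=2  E = 0-p->0 2-q->0
final graph: no rule applies after step 3
NF nodes: {0:C, 1:A, 2:A}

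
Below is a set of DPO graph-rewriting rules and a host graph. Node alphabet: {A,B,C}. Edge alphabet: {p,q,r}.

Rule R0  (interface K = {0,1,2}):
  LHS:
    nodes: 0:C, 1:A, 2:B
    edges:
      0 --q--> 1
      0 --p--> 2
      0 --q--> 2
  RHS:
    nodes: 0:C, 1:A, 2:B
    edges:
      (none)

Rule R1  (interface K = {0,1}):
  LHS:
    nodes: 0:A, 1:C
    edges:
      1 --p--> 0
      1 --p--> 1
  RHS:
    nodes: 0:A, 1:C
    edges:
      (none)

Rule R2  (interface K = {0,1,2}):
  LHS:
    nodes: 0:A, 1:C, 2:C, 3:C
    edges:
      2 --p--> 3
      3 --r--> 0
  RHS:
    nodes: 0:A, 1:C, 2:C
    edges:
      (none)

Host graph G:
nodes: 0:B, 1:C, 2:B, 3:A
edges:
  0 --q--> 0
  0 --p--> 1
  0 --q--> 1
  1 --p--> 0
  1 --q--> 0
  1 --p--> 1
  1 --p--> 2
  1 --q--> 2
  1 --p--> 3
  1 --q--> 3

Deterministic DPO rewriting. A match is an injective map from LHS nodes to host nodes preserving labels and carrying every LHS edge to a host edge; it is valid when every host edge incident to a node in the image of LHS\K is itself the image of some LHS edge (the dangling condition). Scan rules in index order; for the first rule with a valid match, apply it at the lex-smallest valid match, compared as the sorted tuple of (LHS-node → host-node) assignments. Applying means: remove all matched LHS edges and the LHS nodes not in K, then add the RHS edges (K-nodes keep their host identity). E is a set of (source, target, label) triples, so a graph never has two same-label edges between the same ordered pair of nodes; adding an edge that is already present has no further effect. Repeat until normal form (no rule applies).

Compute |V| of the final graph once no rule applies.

Answer: 4

Derivation:
start.  V:4 E:10  edges: 0-q->0 0-p->1 0-q->1 1-p->0 1-q->0 1-p->1 1-p->2 1-q->2 1-p->3 1-q->3
1. fire R0 via {0↦1, 1↦3, 2↦0}  →  V:4 E:7  edges: 0-q->0 0-p->1 0-q->1 1-p->1 1-p->2 1-q->2 1-p->3
2. fire R1 via {0↦3, 1↦1}  →  V:4 E:5  edges: 0-q->0 0-p->1 0-q->1 1-p->2 1-q->2
final graph: no rule applies after step 2
NF nodes: {0:B, 1:C, 2:B, 3:A}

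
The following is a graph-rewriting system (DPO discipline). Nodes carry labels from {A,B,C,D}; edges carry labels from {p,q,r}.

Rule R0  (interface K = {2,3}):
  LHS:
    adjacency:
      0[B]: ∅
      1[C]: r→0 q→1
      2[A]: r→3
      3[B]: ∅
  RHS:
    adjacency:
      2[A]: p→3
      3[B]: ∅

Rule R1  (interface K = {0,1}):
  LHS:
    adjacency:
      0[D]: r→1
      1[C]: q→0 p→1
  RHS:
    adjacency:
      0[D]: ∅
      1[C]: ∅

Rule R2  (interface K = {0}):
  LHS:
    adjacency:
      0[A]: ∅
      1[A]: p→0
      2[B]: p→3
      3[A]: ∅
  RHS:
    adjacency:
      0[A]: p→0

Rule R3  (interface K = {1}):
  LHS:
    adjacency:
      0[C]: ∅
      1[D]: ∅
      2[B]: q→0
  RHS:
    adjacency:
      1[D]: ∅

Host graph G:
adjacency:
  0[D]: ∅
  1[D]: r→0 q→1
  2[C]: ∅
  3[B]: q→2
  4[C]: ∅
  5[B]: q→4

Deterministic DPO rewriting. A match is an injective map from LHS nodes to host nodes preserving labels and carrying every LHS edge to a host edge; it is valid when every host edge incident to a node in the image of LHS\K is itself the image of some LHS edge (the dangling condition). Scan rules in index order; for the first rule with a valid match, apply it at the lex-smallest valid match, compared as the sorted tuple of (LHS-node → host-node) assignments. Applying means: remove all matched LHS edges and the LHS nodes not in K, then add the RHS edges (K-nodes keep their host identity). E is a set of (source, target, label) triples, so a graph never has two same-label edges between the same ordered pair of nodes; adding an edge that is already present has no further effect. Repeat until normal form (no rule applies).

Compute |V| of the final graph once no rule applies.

start.  V:6 E:4  edges: 1-r->0 1-q->1 3-q->2 5-q->4
1. fire R3 via {0↦2, 1↦0, 2↦3}  →  V:4 E:3  edges: 1-r->0 1-q->1 5-q->4
2. fire R3 via {0↦4, 1↦0, 2↦5}  →  V:2 E:2  edges: 1-r->0 1-q->1
halt: no rule applies after step 2
NF nodes: {0:D, 1:D}

Answer: 2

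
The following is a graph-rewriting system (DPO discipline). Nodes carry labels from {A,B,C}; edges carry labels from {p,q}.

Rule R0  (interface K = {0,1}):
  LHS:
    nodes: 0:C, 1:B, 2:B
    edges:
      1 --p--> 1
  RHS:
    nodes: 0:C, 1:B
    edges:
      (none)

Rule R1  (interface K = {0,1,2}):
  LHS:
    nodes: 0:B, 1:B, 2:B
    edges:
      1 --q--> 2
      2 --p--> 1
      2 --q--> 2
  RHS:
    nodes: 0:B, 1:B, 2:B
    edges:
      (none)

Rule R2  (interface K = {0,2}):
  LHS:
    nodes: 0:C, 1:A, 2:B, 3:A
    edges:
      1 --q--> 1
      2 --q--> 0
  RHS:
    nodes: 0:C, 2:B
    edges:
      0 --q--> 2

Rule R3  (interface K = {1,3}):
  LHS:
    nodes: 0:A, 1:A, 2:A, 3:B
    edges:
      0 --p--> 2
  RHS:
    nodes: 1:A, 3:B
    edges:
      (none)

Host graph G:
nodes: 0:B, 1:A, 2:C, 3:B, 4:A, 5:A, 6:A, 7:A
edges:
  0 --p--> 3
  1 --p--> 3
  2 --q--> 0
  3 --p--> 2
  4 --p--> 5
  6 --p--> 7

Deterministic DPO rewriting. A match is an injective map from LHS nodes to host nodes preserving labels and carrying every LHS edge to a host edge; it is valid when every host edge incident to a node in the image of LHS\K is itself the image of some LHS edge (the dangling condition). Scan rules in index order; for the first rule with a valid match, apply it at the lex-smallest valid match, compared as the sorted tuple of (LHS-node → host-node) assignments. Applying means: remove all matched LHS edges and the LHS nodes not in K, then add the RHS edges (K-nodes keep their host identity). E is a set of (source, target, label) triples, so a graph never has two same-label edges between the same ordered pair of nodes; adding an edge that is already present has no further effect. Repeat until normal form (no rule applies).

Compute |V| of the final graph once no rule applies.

initial: |V|=8 |E|=6  E = 0-p->3 1-p->3 2-q->0 3-p->2 4-p->5 6-p->7
step 1: apply R3 at {0↦4, 1↦1, 2↦5, 3↦0}  → |V|=6 |E|=5  E = 0-p->3 1-p->3 2-q->0 3-p->2 6-p->7
step 2: apply R3 at {0↦6, 1↦1, 2↦7, 3↦0}  → |V|=4 |E|=4  E = 0-p->3 1-p->3 2-q->0 3-p->2
normal form: no rule applies after step 2
NF nodes: {0:B, 1:A, 2:C, 3:B}

Answer: 4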